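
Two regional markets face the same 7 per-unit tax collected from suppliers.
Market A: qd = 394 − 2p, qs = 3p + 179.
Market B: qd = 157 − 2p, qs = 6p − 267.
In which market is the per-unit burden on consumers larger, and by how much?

Market A: pre-tax p* = 43, q* = 308; post-tax q = 299.6; per-unit burden on consumers = 4.2.
Market B: pre-tax p* = 53, q* = 51; post-tax q = 40.5; per-unit burden on consumers = 5.25.
Difference: 4.2 vs 5.25 → market B is larger by 1.05.

Market B, by 1.05.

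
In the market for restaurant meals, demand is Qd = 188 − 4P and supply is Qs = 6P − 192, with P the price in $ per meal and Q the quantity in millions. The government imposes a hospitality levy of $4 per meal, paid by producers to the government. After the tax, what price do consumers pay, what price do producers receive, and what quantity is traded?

Consumers pay $40.4; producers receive $36.4; quantity = 26.4.

Without the tax, 188 − 4P = 6P − 192 gives 10P = 380, so P* = $38 and Q* = 36.
With the tax collected from producers, supply shifts: Qs = 6(P − 4) − 192.
New equilibrium: consumers pay $40.4, producers receive $36.4, Q = 26.4. (Wedge: Pb − Ps = 4.)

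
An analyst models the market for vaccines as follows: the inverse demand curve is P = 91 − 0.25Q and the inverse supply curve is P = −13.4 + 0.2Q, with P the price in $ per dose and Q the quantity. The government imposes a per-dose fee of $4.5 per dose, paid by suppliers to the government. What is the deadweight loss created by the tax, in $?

Rewrite in direct form: Qd = 364 − 4P and Qs = 5P + 67.
Before the tax: set 364 − 4P = 5P + 67 → P* = $33, Q* = 232.
With the tax collected from suppliers, supply shifts: Qs = 5(P − 4.5) + 67.
New equilibrium: buyers pay $35.5, suppliers receive $31, Q = 222. (Wedge: Pb − Ps = 4.5.)
Quantity falls by |ΔQ| = |232 − 222| = 10.
DWL = ½ · t · |ΔQ| = ½ · 4.5 · 10 = $22.5.

Deadweight loss = $22.5.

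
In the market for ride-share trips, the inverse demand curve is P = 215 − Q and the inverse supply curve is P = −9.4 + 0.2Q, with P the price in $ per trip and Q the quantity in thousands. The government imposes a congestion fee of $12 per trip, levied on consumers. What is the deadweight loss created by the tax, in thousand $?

Inverting to Q(P) form: Qd = 215 − P; Qs = 5P + 47.
Without the tax, 215 − P = 5P + 47 gives 6P = 168, so P* = $28 and Q* = 187.
With the tax collected from consumers, demand (in seller-price terms) shifts: Qd = 215 − (P + 12).
Solving gives Q = 177 with consumers paying $38 and sellers receiving $26 (the $12 wedge).
Quantity falls by |ΔQ| = |187 − 177| = 10.
DWL = ½ · t · |ΔQ| = ½ · 12 · 10 = $60.

Deadweight loss = $60 thousand.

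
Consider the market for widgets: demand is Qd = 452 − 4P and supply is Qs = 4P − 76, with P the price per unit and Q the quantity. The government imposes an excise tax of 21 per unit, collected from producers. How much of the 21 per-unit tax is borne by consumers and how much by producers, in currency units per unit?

Before the tax: set 452 − 4P = 4P − 76 → P* = 66, Q* = 188.
With the tax collected from producers, supply shifts: Qs = 4(P − 21) − 76.
Solving gives Q = 146 with consumers paying 76.5 and producers receiving 55.5 (the 21 wedge).
Burden on consumers: 10.5; on producers: 10.5. (They sum to 21.)

Consumers bear 10.5 per unit; producers bear 10.5 per unit.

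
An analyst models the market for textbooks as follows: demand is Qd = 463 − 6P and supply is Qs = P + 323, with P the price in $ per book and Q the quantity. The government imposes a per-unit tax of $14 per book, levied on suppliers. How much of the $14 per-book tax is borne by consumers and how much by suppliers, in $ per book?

Without the tax, 463 − 6P = P + 323 gives 7P = 140, so P* = $20 and Q* = 343.
With the tax collected from suppliers, supply shifts: Qs = (P − 14) + 323.
Solving gives Q = 331 with consumers paying $22 and suppliers receiving $8 (the $14 wedge).
Burden on consumers: $2; on suppliers: $12. (They sum to $14.)

Consumers bear $2 per book; suppliers bear $12 per book.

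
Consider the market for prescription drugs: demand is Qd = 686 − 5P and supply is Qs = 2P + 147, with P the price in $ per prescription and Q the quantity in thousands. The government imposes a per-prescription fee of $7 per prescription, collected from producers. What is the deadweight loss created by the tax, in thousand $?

Before the tax: set 686 − 5P = 2P + 147 → P* = $77, Q* = 301.
With the tax collected from producers, supply shifts: Qs = 2(P − 7) + 147.
New equilibrium: consumers pay $79, producers receive $72, Q = 291. (Wedge: Pb − Ps = 7.)
Quantity falls by |ΔQ| = |301 − 291| = 10.
DWL = ½ · t · |ΔQ| = ½ · 7 · 10 = $35.

Deadweight loss = $35 thousand.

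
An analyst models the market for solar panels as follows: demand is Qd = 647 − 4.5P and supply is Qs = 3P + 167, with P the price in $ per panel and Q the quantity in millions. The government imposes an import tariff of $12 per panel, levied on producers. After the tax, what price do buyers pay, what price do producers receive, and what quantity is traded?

Buyers pay $68.8; producers receive $56.8; quantity = 337.4.

Without the tax, 647 − 4.5P = 3P + 167 gives 7.5P = 480, so P* = $64 and Q* = 359.
With the tax collected from producers, supply shifts: Qs = 3(P − 12) + 167.
Solving gives Q = 337.4 with buyers paying $68.8 and producers receiving $56.8 (the $12 wedge).
The less price-elastic side of the market bears the larger share of a per-unit tax.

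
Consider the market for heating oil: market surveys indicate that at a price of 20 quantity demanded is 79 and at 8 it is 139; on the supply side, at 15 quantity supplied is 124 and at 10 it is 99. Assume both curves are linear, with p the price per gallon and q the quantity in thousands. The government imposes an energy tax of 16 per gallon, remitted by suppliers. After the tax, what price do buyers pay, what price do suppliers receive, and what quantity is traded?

Demand slope: (139 − 79)/(8 − 20) = -5, so qd = 179 − 5p.
Supply slope: (99 − 124)/(10 − 15) = 5, so qs = 5p + 49.
Before the tax: set 179 − 5p = 5p + 49 → p* = 13, q* = 114.
With the tax collected from suppliers, supply shifts: qs = 5(p − 16) + 49.
Solving gives q = 74 with buyers paying 21 and suppliers receiving 5 (the 16 wedge).

Buyers pay 21; suppliers receive 5; quantity = 74.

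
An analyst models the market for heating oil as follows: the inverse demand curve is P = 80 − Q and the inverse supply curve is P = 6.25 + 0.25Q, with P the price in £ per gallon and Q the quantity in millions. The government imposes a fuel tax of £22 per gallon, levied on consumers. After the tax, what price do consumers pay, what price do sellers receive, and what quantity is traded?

Inverting to Q(P) form: Qd = 80 − P; Qs = 4P − 25.
Before the tax: set 80 − P = 4P − 25 → P* = £21, Q* = 59.
With the tax collected from consumers, demand (in seller-price terms) shifts: Qd = 80 − (P + 22).
New equilibrium: consumers pay £38.6, sellers receive £16.6, Q = 41.4. (Wedge: Pb − Ps = 22.)

Consumers pay £38.6; sellers receive £16.6; quantity = 41.4.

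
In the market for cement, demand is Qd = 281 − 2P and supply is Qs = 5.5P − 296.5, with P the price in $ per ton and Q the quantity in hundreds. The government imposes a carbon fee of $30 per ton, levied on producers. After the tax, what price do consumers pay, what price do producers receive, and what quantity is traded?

Before the tax: set 281 − 2P = 5.5P − 296.5 → P* = $77, Q* = 127.
With the tax collected from producers, supply shifts: Qs = 5.5(P − 30) − 296.5.
New equilibrium: consumers pay $99, producers receive $69, Q = 83. (Wedge: Pb − Ps = 30.)
The less price-elastic side of the market bears the larger share of a per-unit tax.

Consumers pay $99; producers receive $69; quantity = 83.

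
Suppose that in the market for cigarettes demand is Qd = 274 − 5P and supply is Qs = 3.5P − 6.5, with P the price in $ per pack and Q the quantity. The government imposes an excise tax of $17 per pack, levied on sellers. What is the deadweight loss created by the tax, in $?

Without the tax, 274 − 5P = 3.5P − 6.5 gives 8.5P = 280.5, so P* = $33 and Q* = 109.
With the tax collected from sellers, supply shifts: Qs = 3.5(P − 17) − 6.5.
New equilibrium: consumers pay $40, sellers receive $23, Q = 74. (Wedge: Pb − Ps = 17.)
Quantity falls by |ΔQ| = |109 − 74| = 35.
DWL = ½ · t · |ΔQ| = ½ · 17 · 35 = $297.5.

Deadweight loss = $297.5.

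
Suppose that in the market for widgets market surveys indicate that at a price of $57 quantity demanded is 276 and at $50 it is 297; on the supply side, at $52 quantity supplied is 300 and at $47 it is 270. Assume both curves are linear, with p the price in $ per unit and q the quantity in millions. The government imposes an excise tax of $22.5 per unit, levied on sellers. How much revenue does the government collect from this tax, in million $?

Tax revenue = $5602.5 million.

Demand slope: (297 − 276)/(50 − 57) = -3, so qd = 447 − 3p.
Supply slope: (270 − 300)/(47 − 52) = 6, so qs = 6p − 12.
Without the tax, 447 − 3p = 6p − 12 gives 9p = 459, so p* = $51 and q* = 294.
With the tax collected from sellers, supply shifts: qs = 6(p − 22.5) − 12.
New equilibrium: consumers pay $66, sellers receive $43.5, q = 249. (Wedge: pb − ps = 22.5.)
Revenue = t · Q = 22.5 · 249 = $5602.5.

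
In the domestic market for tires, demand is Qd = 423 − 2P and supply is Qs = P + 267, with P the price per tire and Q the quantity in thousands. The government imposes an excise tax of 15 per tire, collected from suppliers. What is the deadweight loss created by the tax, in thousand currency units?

Without the tax, 423 − 2P = P + 267 gives 3P = 156, so P* = 52 and Q* = 319.
With the tax collected from suppliers, supply shifts: Qs = (P − 15) + 267.
New equilibrium: consumers pay 57, suppliers receive 42, Q = 309. (Wedge: Pb − Ps = 15.)
Quantity falls by |ΔQ| = |319 − 309| = 10.
DWL = ½ · t · |ΔQ| = ½ · 15 · 10 = 75.

Deadweight loss = 75 thousand.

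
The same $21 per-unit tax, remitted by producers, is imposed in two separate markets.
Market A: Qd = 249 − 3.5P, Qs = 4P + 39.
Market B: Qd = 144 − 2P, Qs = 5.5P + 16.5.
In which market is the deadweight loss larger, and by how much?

Market A: pre-tax P* = $28, Q* = 151; post-tax Q = 111.8; deadweight loss = $411.6.
Market B: pre-tax P* = $17, Q* = 110; post-tax Q = 79.2; deadweight loss = $323.4.
Difference: $411.6 vs $323.4 → market A is larger by $88.2.

Market A, by $88.2.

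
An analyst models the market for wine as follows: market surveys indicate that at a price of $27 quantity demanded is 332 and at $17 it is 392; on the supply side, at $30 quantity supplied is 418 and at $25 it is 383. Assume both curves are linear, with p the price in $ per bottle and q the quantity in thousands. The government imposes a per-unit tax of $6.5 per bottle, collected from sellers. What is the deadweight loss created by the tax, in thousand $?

Deadweight loss = $68.25 thousand.

Demand slope: (392 − 332)/(17 − 27) = -6, so qd = 494 − 6p.
Supply slope: (383 − 418)/(25 − 30) = 7, so qs = 7p + 208.
Before the tax: set 494 − 6p = 7p + 208 → p* = $22, q* = 362.
With the tax collected from sellers, supply shifts: qs = 7(p − 6.5) + 208.
Solving gives q = 341 with consumers paying $25.5 and sellers receiving $19 (the $6.5 wedge).
Quantity falls by |ΔQ| = |362 − 341| = 21.
DWL = ½ · t · |ΔQ| = ½ · 6.5 · 21 = $68.25.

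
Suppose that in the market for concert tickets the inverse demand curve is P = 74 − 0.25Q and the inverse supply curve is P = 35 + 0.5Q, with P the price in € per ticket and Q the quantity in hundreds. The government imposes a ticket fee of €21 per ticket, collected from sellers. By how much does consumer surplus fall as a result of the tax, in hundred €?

Rewrite in direct form: Qd = 296 − 4P and Qs = 2P − 70.
Before the tax: set 296 − 4P = 2P − 70 → P* = €61, Q* = 52.
With the tax collected from sellers, supply shifts: Qs = 2(P − 21) − 70.
Solving gives Q = 24 with buyers paying €68 and sellers receiving €47 (the €21 wedge).
ΔCS is the trapezoid between Q = 24 and Q = 52 of height €7: ½ · (52 + 24) · 7 = €266.

Consumer surplus falls by €266 hundred.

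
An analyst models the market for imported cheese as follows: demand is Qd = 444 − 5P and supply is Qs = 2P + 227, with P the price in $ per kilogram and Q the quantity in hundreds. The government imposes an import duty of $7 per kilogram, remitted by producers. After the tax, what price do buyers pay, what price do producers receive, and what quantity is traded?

Buyers pay $33; producers receive $26; quantity = 279.

Without the tax, 444 − 5P = 2P + 227 gives 7P = 217, so P* = $31 and Q* = 289.
With the tax collected from producers, supply shifts: Qs = 2(P − 7) + 227.
New equilibrium: buyers pay $33, producers receive $26, Q = 279. (Wedge: Pb − Ps = 7.)
The less price-elastic side of the market bears the larger share of a per-unit tax.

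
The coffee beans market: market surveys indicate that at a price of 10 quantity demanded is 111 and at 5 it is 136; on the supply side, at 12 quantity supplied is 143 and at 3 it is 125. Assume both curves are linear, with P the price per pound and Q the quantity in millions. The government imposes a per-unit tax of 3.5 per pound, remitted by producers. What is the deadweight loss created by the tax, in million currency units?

Demand slope: (136 − 111)/(5 − 10) = -5, so Qd = 161 − 5P.
Supply slope: (125 − 143)/(3 − 12) = 2, so Qs = 2P + 119.
Without the tax, 161 − 5P = 2P + 119 gives 7P = 42, so P* = 6 and Q* = 131.
With the tax collected from producers, supply shifts: Qs = 2(P − 3.5) + 119.
Solving gives Q = 126 with buyers paying 7 and producers receiving 3.5 (the 3.5 wedge).
Quantity falls by |ΔQ| = |131 − 126| = 5.
DWL = ½ · t · |ΔQ| = ½ · 3.5 · 5 = 8.75.

Deadweight loss = 8.75 million.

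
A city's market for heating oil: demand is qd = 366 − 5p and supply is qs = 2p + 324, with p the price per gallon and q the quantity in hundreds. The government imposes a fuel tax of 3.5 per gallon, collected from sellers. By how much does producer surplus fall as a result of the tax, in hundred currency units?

Producer surplus falls by 833.75 hundred.

Before the tax: set 366 − 5p = 2p + 324 → p* = 6, q* = 336.
With the tax collected from sellers, supply shifts: qs = 2(p − 3.5) + 324.
Solving gives q = 331 with consumers paying 7 and sellers receiving 3.5 (the 3.5 wedge).
ΔPS is the trapezoid between Q = 331 and Q = 336 of height 2.5: ½ · (336 + 331) · 2.5 = 833.75.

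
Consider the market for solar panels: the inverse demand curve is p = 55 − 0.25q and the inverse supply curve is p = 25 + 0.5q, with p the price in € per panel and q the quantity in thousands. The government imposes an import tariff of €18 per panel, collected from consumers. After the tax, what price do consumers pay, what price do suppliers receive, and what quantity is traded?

Consumers pay €51; suppliers receive €33; quantity = 16.

Inverting to q(p) form: qd = 220 − 4p; qs = 2p − 50.
Without the tax, 220 − 4p = 2p − 50 gives 6p = 270, so p* = €45 and q* = 40.
With the tax collected from consumers, demand (in seller-price terms) shifts: qd = 220 − 4(p + 18).
Solving gives q = 16 with consumers paying €51 and suppliers receiving €33 (the €18 wedge).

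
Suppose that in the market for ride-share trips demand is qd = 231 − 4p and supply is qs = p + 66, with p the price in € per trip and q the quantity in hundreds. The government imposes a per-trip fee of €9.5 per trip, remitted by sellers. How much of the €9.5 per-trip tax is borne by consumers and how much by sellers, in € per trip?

Without the tax, 231 − 4p = p + 66 gives 5p = 165, so p* = €33 and q* = 99.
With the tax collected from sellers, supply shifts: qs = (p − 9.5) + 66.
Solving gives q = 91.4 with consumers paying €34.9 and sellers receiving €25.4 (the €9.5 wedge).
Burden on consumers: €1.9; on sellers: €7.6. (They sum to €9.5.)

Consumers bear €1.9 per trip; sellers bear €7.6 per trip.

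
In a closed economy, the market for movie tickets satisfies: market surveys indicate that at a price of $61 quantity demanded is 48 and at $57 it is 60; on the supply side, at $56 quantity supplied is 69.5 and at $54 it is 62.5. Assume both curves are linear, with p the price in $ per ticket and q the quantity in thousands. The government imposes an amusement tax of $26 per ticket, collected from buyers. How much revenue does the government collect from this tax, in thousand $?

Demand slope: (60 − 48)/(57 − 61) = -3, so qd = 231 − 3p.
Supply slope: (62.5 − 69.5)/(54 − 56) = 3.5, so qs = 3.5p − 126.5.
Before the tax: set 231 − 3p = 3.5p − 126.5 → p* = $55, q* = 66.
With the tax collected from buyers, demand (in seller-price terms) shifts: qd = 231 − 3(p + 26).
Solving gives q = 24 with buyers paying $69 and suppliers receiving $43 (the $26 wedge).
Revenue = t · Q = 26 · 24 = $624.

Tax revenue = $624 thousand.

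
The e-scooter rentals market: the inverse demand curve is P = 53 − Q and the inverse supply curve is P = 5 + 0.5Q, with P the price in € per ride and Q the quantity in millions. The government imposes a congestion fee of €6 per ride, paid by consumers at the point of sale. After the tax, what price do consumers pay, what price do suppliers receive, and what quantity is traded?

Consumers pay €25; suppliers receive €19; quantity = 28.

Inverting to Q(P) form: Qd = 53 − P; Qs = 2P − 10.
Without the tax, 53 − P = 2P − 10 gives 3P = 63, so P* = €21 and Q* = 32.
With the tax collected from consumers, demand (in seller-price terms) shifts: Qd = 53 − (P + 6).
New equilibrium: consumers pay €25, suppliers receive €19, Q = 28. (Wedge: Pb − Ps = 6.)
The less price-elastic side of the market bears the larger share of a per-unit tax.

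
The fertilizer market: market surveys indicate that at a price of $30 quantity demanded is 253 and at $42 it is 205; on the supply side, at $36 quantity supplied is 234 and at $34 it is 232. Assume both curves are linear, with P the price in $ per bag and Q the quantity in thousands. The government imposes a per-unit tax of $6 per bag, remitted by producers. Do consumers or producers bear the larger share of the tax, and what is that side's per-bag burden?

Demand slope: (205 − 253)/(42 − 30) = -4, so Qd = 373 − 4P.
Supply slope: (232 − 234)/(34 − 36) = 1, so Qs = P + 198.
Before the tax: set 373 − 4P = P + 198 → P* = $35, Q* = 233.
With the tax collected from producers, supply shifts: Qs = (P − 6) + 198.
New equilibrium: consumers pay $36.2, producers receive $30.2, Q = 228.2. (Wedge: Pb − Ps = 6.)
Per-bag burden: consumers $1.2, producers $4.8.
Producers take the larger share because supply is less price-elastic here (demand slope 4 vs supply slope 1).

Producers bear the larger share: $4.8 per bag.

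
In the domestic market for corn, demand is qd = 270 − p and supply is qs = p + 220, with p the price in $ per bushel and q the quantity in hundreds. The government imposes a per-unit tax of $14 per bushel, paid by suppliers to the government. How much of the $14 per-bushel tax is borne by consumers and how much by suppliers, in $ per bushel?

Before the tax: set 270 − p = p + 220 → p* = $25, q* = 245.
With the tax collected from suppliers, supply shifts: qs = (p − 14) + 220.
New equilibrium: consumers pay $32, suppliers receive $18, q = 238. (Wedge: pb − ps = 14.)
Burden on consumers: $7; on suppliers: $7. (They sum to $14.)
The less price-elastic side of the market bears the larger share of a per-unit tax.

Consumers bear $7 per bushel; suppliers bear $7 per bushel.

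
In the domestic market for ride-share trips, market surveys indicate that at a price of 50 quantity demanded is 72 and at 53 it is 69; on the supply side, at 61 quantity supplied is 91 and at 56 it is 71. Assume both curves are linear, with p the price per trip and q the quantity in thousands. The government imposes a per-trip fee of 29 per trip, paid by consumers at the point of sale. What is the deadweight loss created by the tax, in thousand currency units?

Deadweight loss = 336.4 thousand.

Demand slope: (69 − 72)/(53 − 50) = -1, so qd = 122 − p.
Supply slope: (71 − 91)/(56 − 61) = 4, so qs = 4p − 153.
Without the tax, 122 − p = 4p − 153 gives 5p = 275, so p* = 55 and q* = 67.
With the tax collected from consumers, demand (in seller-price terms) shifts: qd = 122 − (p + 29).
New equilibrium: consumers pay 78.2, producers receive 49.2, q = 43.8. (Wedge: pb − ps = 29.)
Quantity falls by |ΔQ| = |67 − 43.8| = 23.2.
DWL = ½ · t · |ΔQ| = ½ · 29 · 23.2 = 336.4.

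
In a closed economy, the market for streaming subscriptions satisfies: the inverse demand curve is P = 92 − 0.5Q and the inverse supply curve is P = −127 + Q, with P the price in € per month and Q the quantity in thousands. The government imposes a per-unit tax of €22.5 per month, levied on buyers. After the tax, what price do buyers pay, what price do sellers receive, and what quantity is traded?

Rewrite in direct form: Qd = 184 − 2P and Qs = P + 127.
Before the tax: set 184 − 2P = P + 127 → P* = €19, Q* = 146.
With the tax collected from buyers, demand (in seller-price terms) shifts: Qd = 184 − 2(P + 22.5).
New equilibrium: buyers pay €26.5, sellers receive €4, Q = 131. (Wedge: Pb − Ps = 22.5.)

Buyers pay €26.5; sellers receive €4; quantity = 131.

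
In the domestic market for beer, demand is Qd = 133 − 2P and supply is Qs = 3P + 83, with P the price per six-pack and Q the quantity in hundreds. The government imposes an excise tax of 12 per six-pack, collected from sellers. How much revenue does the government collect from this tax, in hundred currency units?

Tax revenue = 1183.2 hundred.

Without the tax, 133 − 2P = 3P + 83 gives 5P = 50, so P* = 10 and Q* = 113.
With the tax collected from sellers, supply shifts: Qs = 3(P − 12) + 83.
Solving gives Q = 98.6 with consumers paying 17.2 and sellers receiving 5.2 (the 12 wedge).
Revenue = t · Q = 12 · 98.6 = 1183.2.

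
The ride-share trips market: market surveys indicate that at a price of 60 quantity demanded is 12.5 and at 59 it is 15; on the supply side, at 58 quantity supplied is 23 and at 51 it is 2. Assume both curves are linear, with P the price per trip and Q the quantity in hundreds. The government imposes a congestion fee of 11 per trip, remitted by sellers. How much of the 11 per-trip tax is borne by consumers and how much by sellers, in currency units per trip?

Consumers bear 6 per trip; sellers bear 5 per trip.

Demand slope: (15 − 12.5)/(59 − 60) = -2.5, so Qd = 162.5 − 2.5P.
Supply slope: (2 − 23)/(51 − 58) = 3, so Qs = 3P − 151.
Before the tax: set 162.5 − 2.5P = 3P − 151 → P* = 57, Q* = 20.
With the tax collected from sellers, supply shifts: Qs = 3(P − 11) − 151.
New equilibrium: consumers pay 63, sellers receive 52, Q = 5. (Wedge: Pb − Ps = 11.)
Burden on consumers: 6; on sellers: 5. (They sum to 11.)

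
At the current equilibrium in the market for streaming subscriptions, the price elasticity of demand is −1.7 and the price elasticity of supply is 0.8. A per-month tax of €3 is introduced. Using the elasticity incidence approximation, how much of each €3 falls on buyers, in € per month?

Incidence ratio: buyers' share ≈ εs / (εs + |εd|) = 0.8 / (0.8 + 1.7) = 0.32.
So buyers bear ≈ 0.32 × €3 = €0.96; suppliers bear €2.04.

Buyers bear ≈ €0.96 per month.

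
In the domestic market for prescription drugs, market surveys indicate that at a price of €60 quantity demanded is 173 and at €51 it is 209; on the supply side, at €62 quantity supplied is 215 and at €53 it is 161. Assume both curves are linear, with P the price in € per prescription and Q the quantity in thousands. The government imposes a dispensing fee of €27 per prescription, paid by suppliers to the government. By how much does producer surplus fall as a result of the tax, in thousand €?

Producer surplus falls by €1648.08 thousand.

Demand slope: (209 − 173)/(51 − 60) = -4, so Qd = 413 − 4P.
Supply slope: (161 − 215)/(53 − 62) = 6, so Qs = 6P − 157.
Before the tax: set 413 − 4P = 6P − 157 → P* = €57, Q* = 185.
With the tax collected from suppliers, supply shifts: Qs = 6(P − 27) − 157.
Solving gives Q = 120.2 with buyers paying €73.2 and suppliers receiving €46.2 (the €27 wedge).
ΔPS is the trapezoid between Q = 120.2 and Q = 185 of height €10.8: ½ · (185 + 120.2) · 10.8 = €1648.08.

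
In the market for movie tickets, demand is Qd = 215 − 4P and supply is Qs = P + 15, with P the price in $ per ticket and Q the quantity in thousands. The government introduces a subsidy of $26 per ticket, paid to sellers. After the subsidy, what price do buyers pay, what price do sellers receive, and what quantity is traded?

Buyers pay $34.8; sellers receive $60.8; quantity = 75.8.

Without the subsidy, 215 − 4P = P + 15 gives 5P = 200, so P* = $40 and Q* = 55.
With a per-unit subsidy paid to sellers, each receives P + 26 per unit sold, so supply becomes Qs = (P + 26) + 15.
New equilibrium: buyers pay $34.8, sellers receive $60.8, Q = 75.8. (Wedge: Pb − Ps = −26.)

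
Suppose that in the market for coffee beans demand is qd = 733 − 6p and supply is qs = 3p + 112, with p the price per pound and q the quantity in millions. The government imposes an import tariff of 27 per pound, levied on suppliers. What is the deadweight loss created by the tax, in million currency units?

Deadweight loss = 729 million.

Without the tax, 733 − 6p = 3p + 112 gives 9p = 621, so p* = 69 and q* = 319.
With the tax collected from suppliers, supply shifts: qs = 3(p − 27) + 112.
New equilibrium: buyers pay 78, suppliers receive 51, q = 265. (Wedge: pb − ps = 27.)
Quantity falls by |ΔQ| = |319 − 265| = 54.
DWL = ½ · t · |ΔQ| = ½ · 27 · 54 = 729.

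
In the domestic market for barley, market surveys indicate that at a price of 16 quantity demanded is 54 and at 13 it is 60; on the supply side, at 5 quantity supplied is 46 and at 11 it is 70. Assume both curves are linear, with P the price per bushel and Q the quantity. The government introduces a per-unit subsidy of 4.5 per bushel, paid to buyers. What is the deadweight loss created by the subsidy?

Deadweight loss = 13.5.

Demand slope: (60 − 54)/(13 − 16) = -2, so Qd = 86 − 2P.
Supply slope: (70 − 46)/(11 − 5) = 4, so Qs = 4P + 26.
Without the subsidy, 86 − 2P = 4P + 26 gives 6P = 60, so P* = 10 and Q* = 66.
With a per-unit subsidy paid to buyers, each effectively pays P − 4.5, so demand becomes Qd = 86 − 2(P − 4.5).
New equilibrium: buyers pay 7, suppliers receive 11.5, Q = 72. (Wedge: Pb − Ps = −4.5.)
Quantity rises by |ΔQ| = |66 − 72| = 6.
DWL = ½ · t · |ΔQ| = ½ · 4.5 · 6 = 13.5.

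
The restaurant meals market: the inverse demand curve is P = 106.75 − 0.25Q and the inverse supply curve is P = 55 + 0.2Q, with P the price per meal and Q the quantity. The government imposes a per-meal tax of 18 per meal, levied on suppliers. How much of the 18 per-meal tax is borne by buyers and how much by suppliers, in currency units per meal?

Buyers bear 10 per meal; suppliers bear 8 per meal.

Inverting to Q(P) form: Qd = 427 − 4P; Qs = 5P − 275.
Before the tax: set 427 − 4P = 5P − 275 → P* = 78, Q* = 115.
With the tax collected from suppliers, supply shifts: Qs = 5(P − 18) − 275.
New equilibrium: buyers pay 88, suppliers receive 70, Q = 75. (Wedge: Pb − Ps = 18.)
Burden on buyers: 10; on suppliers: 8. (They sum to 18.)
The less price-elastic side of the market bears the larger share of a per-unit tax.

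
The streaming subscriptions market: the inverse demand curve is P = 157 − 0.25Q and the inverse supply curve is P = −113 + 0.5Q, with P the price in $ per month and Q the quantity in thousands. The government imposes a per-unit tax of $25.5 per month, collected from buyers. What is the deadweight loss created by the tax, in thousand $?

Deadweight loss = $433.5 thousand.

Inverting to Q(P) form: Qd = 628 − 4P; Qs = 2P + 226.
Before the tax: set 628 − 4P = 2P + 226 → P* = $67, Q* = 360.
With the tax collected from buyers, demand (in seller-price terms) shifts: Qd = 628 − 4(P + 25.5).
Solving gives Q = 326 with buyers paying $75.5 and producers receiving $50 (the $25.5 wedge).
Quantity falls by |ΔQ| = |360 − 326| = 34.
DWL = ½ · t · |ΔQ| = ½ · 25.5 · 34 = $433.5.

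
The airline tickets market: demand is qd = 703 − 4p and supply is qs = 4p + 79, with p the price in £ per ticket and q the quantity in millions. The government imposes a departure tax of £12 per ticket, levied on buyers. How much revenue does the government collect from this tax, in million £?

Without the tax, 703 − 4p = 4p + 79 gives 8p = 624, so p* = £78 and q* = 391.
With the tax collected from buyers, demand (in seller-price terms) shifts: qd = 703 − 4(p + 12).
Solving gives q = 367 with buyers paying £84 and producers receiving £72 (the £12 wedge).
Revenue = t · Q = 12 · 367 = £4404.

Tax revenue = £4404 million.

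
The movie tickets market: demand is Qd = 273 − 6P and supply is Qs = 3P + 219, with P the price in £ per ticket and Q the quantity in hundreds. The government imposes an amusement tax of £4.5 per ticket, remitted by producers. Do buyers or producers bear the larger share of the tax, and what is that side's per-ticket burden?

Producers bear the larger share: £3 per ticket.

Before the tax: set 273 − 6P = 3P + 219 → P* = £6, Q* = 237.
With the tax collected from producers, supply shifts: Qs = 3(P − 4.5) + 219.
New equilibrium: buyers pay £7.5, producers receive £3, Q = 228. (Wedge: Pb − Ps = 4.5.)
Per-ticket burden: buyers £1.5, producers £3.
Producers take the larger share because supply is less price-elastic here (demand slope 6 vs supply slope 3).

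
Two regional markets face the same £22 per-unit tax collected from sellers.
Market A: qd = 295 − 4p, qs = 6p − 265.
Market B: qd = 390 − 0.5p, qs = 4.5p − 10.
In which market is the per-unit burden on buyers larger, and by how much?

Market A: pre-tax p* = £56, q* = 71; post-tax q = 18.2; per-unit burden on buyers = £13.2.
Market B: pre-tax p* = £80, q* = 350; post-tax q = 340.1; per-unit burden on buyers = £19.8.
Difference: £13.2 vs £19.8 → market B is larger by £6.6.

Market B, by £6.6.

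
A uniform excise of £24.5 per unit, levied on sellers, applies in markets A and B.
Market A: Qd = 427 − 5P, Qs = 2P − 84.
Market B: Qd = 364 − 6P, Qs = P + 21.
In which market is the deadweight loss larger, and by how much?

Market A, by £171.5.

Market A: pre-tax P* = £73, Q* = 62; post-tax Q = 27; deadweight loss = £428.75.
Market B: pre-tax P* = £49, Q* = 70; post-tax Q = 49; deadweight loss = £257.25.
Difference: £428.75 vs £257.25 → market A is larger by £171.5.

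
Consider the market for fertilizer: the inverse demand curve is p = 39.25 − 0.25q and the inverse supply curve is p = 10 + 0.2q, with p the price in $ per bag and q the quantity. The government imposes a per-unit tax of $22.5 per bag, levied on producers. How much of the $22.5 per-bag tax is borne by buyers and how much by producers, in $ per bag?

Buyers bear $12.5 per bag; producers bear $10 per bag.

Rewrite in direct form: qd = 157 − 4p and qs = 5p − 50.
Without the tax, 157 − 4p = 5p − 50 gives 9p = 207, so p* = $23 and q* = 65.
With the tax collected from producers, supply shifts: qs = 5(p − 22.5) − 50.
Solving gives q = 15 with buyers paying $35.5 and producers receiving $13 (the $22.5 wedge).
Burden on buyers: $12.5; on producers: $10. (They sum to $22.5.)
The less price-elastic side of the market bears the larger share of a per-unit tax.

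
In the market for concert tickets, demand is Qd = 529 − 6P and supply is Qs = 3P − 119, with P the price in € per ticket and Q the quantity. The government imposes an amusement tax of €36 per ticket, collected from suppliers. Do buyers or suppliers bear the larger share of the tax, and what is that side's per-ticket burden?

Suppliers bear the larger share: €24 per ticket.

Without the tax, 529 − 6P = 3P − 119 gives 9P = 648, so P* = €72 and Q* = 97.
With the tax collected from suppliers, supply shifts: Qs = 3(P − 36) − 119.
Solving gives Q = 25 with buyers paying €84 and suppliers receiving €48 (the €36 wedge).
Per-ticket burden: buyers €12, suppliers €24.
Suppliers take the larger share because supply is less price-elastic here (demand slope 6 vs supply slope 3).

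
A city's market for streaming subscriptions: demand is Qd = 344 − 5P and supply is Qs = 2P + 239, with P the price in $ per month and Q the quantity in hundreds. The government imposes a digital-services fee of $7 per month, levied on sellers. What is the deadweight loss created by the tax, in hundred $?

Without the tax, 344 − 5P = 2P + 239 gives 7P = 105, so P* = $15 and Q* = 269.
With the tax collected from sellers, supply shifts: Qs = 2(P − 7) + 239.
Solving gives Q = 259 with buyers paying $17 and sellers receiving $10 (the $7 wedge).
Quantity falls by |ΔQ| = |269 − 259| = 10.
DWL = ½ · t · |ΔQ| = ½ · 7 · 10 = $35.

Deadweight loss = $35 hundred.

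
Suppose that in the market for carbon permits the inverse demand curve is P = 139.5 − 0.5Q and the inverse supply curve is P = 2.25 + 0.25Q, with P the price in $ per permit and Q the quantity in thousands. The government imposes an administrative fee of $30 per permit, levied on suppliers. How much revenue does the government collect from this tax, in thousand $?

Rewrite in direct form: Qd = 279 − 2P and Qs = 4P − 9.
Before the tax: set 279 − 2P = 4P − 9 → P* = $48, Q* = 183.
With the tax collected from suppliers, supply shifts: Qs = 4(P − 30) − 9.
Solving gives Q = 143 with buyers paying $68 and suppliers receiving $38 (the $30 wedge).
Revenue = t · Q = 30 · 143 = $4290.

Tax revenue = $4290 thousand.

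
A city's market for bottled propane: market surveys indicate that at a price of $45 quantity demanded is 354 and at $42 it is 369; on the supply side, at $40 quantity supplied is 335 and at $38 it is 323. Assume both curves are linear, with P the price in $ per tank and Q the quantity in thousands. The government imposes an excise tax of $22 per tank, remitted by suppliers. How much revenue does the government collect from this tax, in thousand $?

Demand slope: (369 − 354)/(42 − 45) = -5, so Qd = 579 − 5P.
Supply slope: (323 − 335)/(38 − 40) = 6, so Qs = 6P + 95.
Before the tax: set 579 − 5P = 6P + 95 → P* = $44, Q* = 359.
With the tax collected from suppliers, supply shifts: Qs = 6(P − 22) + 95.
New equilibrium: consumers pay $56, suppliers receive $34, Q = 299. (Wedge: Pb − Ps = 22.)
Revenue = t · Q = 22 · 299 = $6578.

Tax revenue = $6578 thousand.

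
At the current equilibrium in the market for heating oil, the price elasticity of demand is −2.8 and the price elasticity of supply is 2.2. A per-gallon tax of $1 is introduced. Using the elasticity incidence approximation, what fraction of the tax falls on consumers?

Consumers' share ≈ 0.44.

Incidence ratio: consumers' share ≈ εs / (εs + |εd|) = 2.2 / (2.2 + 2.8) = 0.44.
Supply is the less elastic side, so consumers bear the smaller share.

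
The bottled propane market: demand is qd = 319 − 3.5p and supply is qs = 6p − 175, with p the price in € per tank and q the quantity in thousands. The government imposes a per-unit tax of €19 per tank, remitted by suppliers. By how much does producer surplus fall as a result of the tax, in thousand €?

Without the tax, 319 − 3.5p = 6p − 175 gives 9.5p = 494, so p* = €52 and q* = 137.
With the tax collected from suppliers, supply shifts: qs = 6(p − 19) − 175.
Solving gives q = 95 with consumers paying €64 and suppliers receiving €45 (the €19 wedge).
ΔPS is the trapezoid between Q = 95 and Q = 137 of height €7: ½ · (137 + 95) · 7 = €812.

Producer surplus falls by €812 thousand.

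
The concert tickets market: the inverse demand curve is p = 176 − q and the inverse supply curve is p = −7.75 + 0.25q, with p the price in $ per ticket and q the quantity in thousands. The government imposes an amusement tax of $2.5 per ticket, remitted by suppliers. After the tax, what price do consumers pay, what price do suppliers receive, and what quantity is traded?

Inverting to q(p) form: qd = 176 − p; qs = 4p + 31.
Before the tax: set 176 − p = 4p + 31 → p* = $29, q* = 147.
With the tax collected from suppliers, supply shifts: qs = 4(p − 2.5) + 31.
New equilibrium: consumers pay $31, suppliers receive $28.5, q = 145. (Wedge: pb − ps = 2.5.)

Consumers pay $31; suppliers receive $28.5; quantity = 145.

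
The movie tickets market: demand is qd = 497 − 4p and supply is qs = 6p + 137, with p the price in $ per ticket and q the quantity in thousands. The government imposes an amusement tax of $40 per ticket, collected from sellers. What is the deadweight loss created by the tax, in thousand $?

Before the tax: set 497 − 4p = 6p + 137 → p* = $36, q* = 353.
With the tax collected from sellers, supply shifts: qs = 6(p − 40) + 137.
New equilibrium: consumers pay $60, sellers receive $20, q = 257. (Wedge: pb − ps = 40.)
Quantity falls by |ΔQ| = |353 − 257| = 96.
DWL = ½ · t · |ΔQ| = ½ · 40 · 96 = $1920.

Deadweight loss = $1920 thousand.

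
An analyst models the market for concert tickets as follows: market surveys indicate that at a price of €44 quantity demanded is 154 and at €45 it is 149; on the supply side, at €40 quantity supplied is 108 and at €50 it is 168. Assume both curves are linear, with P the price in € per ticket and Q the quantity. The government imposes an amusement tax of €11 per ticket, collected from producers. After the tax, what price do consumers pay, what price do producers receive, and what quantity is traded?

Demand slope: (149 − 154)/(45 − 44) = -5, so Qd = 374 − 5P.
Supply slope: (168 − 108)/(50 − 40) = 6, so Qs = 6P − 132.
Before the tax: set 374 − 5P = 6P − 132 → P* = €46, Q* = 144.
With the tax collected from producers, supply shifts: Qs = 6(P − 11) − 132.
Solving gives Q = 114 with consumers paying €52 and producers receiving €41 (the €11 wedge).
The less price-elastic side of the market bears the larger share of a per-unit tax.

Consumers pay €52; producers receive €41; quantity = 114.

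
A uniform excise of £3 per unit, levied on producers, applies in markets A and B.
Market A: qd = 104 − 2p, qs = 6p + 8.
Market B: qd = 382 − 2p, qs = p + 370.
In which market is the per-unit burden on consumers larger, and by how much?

Market A, by £1.25.

Market A: pre-tax p* = £12, q* = 80; post-tax q = 75.5; per-unit burden on consumers = £2.25.
Market B: pre-tax p* = £4, q* = 374; post-tax q = 372; per-unit burden on consumers = £1.
Difference: £2.25 vs £1 → market A is larger by £1.25.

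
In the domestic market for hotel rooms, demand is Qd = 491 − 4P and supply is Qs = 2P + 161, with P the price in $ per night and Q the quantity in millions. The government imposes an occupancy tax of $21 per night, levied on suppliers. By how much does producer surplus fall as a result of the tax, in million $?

Producer surplus falls by $3598 million.

Before the tax: set 491 − 4P = 2P + 161 → P* = $55, Q* = 271.
With the tax collected from suppliers, supply shifts: Qs = 2(P − 21) + 161.
Solving gives Q = 243 with buyers paying $62 and suppliers receiving $41 (the $21 wedge).
ΔPS is the trapezoid between Q = 243 and Q = 271 of height $14: ½ · (271 + 243) · 14 = $3598.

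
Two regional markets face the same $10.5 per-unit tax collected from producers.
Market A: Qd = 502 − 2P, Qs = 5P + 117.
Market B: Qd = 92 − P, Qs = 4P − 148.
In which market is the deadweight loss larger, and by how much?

Market A: pre-tax P* = $55, Q* = 392; post-tax Q = 377; deadweight loss = $78.75.
Market B: pre-tax P* = $48, Q* = 44; post-tax Q = 35.6; deadweight loss = $44.1.
Difference: $78.75 vs $44.1 → market A is larger by $34.65.

Market A, by $34.65.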